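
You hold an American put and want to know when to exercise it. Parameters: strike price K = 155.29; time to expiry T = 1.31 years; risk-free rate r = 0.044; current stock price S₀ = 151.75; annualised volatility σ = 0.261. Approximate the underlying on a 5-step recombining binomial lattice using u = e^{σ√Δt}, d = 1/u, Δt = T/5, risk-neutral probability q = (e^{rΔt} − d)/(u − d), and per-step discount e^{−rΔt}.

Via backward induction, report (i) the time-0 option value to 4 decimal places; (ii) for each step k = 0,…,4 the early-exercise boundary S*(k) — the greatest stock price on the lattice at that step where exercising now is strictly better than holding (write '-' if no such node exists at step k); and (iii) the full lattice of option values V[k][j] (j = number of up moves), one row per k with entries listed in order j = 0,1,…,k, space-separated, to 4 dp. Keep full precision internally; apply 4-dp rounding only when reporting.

price = 16.9195
boundary = - - 116.1687 101.6412 116.1687
tree:
16.9195
26.2670 8.3202
39.1213 14.5100 2.5604
53.6488 24.4518 5.2850 0.0000
66.3597 39.1213 10.9088 0.0000 0.0000
77.4809 53.6488 22.5172 0.0000 0.0000 0.0000

Δt=0.26200, u=1.14293, d=0.87494, q=0.50992, disc=e^(-rΔt)=0.98854
k=5 terminal: V=max(K-S,0) → 77.4809 53.6488 22.5172 0.0000 0.0000 0.0000
k=4: j=0 S=88.9303 intr=66.3597 cont=64.5798 V=66.3597[EX]; j=1 S=116.1687 intr=39.1213 cont=37.3413 V=39.1213[EX]; j=2 S=151.7500 intr=3.5400 cont=10.9088 V=10.9088[hold]; j=3 S=198.2294 intr=0.0000 cont=0.0000 V=0.0000[hold]; j=4 S=258.9450 intr=0.0000 cont=0.0000 V=0.0000[hold]  S*(4)=116.1687
k=3: j=0 S=101.6412 intr=53.6488 cont=51.8689 V=53.6488[EX]; j=1 S=132.7728 intr=22.5172 cont=24.4518 V=24.4518[hold]; j=2 S=173.4397 intr=0.0000 cont=5.2850 V=5.2850[hold]; j=3 S=226.5624 intr=0.0000 cont=0.0000 V=0.0000[hold]  S*(3)=101.6412
k=2: j=0 S=116.1687 intr=39.1213 cont=38.3165 V=39.1213[EX]; j=1 S=151.7500 intr=3.5400 cont=14.5100 V=14.5100[hold]; j=2 S=198.2294 intr=0.0000 cont=2.5604 V=2.5604[hold]  S*(2)=116.1687
k=1: j=0 S=132.7728 intr=22.5172 cont=26.2670 V=26.2670[hold]; j=1 S=173.4397 intr=0.0000 cont=8.3202 V=8.3202[hold]  S*(1)=-
k=0: j=0 S=151.7500 intr=3.5400 cont=16.9195 V=16.9195[hold]  S*(0)=-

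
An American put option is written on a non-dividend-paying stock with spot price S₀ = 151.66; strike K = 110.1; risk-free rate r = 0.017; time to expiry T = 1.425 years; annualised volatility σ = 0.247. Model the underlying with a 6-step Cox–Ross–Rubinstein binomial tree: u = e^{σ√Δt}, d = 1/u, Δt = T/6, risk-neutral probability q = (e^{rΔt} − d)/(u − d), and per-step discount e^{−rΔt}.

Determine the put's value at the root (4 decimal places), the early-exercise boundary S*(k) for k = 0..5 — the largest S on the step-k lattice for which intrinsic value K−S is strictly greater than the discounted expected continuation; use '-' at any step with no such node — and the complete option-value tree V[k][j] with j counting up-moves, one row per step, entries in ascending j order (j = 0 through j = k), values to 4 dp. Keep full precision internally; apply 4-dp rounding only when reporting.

price = 2.3312
boundary = - - - - - 83.0777
tree:
2.3312
4.0171 0.5725
6.7960 1.1199 0.0000
11.2165 2.1905 0.0000 0.0000
17.8774 4.2849 0.0000 0.0000 0.0000
27.0223 8.3816 0.0000 0.0000 0.0000 0.0000
36.4441 16.3952 0.0000 0.0000 0.0000 0.0000 0.0000

params: Δt=0.23750 u=1.12792 d=0.88659 q=0.48671 e^(-rΔt)=0.99597
t_6 payoffs: 36.4441 16.3952 0.0000 0.0000 0.0000 0.0000 0.0000
t_5: node(5,0) S=83.0777 payoff=27.0223 vs cont=26.5786 → 27.0223 [stop]  node(5,1) S=105.6913 payoff=4.4087 vs cont=8.3816 → 8.3816 [wait]  node(5,2) S=134.4602 payoff=0.0000 vs cont=0.0000 → 0.0000 [wait]  node(5,3) S=171.0600 payoff=0.0000 vs cont=0.0000 → 0.0000 [wait]  node(5,4) S=217.6221 payoff=0.0000 vs cont=0.0000 → 0.0000 [wait]  node(5,5) S=276.8583 payoff=0.0000 vs cont=0.0000 → 0.0000 [wait]  ⇒ S*(5)=83.0777
t_4: node(4,0) S=93.7048 payoff=16.3952 vs cont=17.8774 → 17.8774 [wait]  node(4,1) S=119.2110 payoff=0.0000 vs cont=4.2849 → 4.2849 [wait]  node(4,2) S=151.6600 payoff=0.0000 vs cont=0.0000 → 0.0000 [wait]  node(4,3) S=192.9415 payoff=0.0000 vs cont=0.0000 → 0.0000 [wait]  node(4,4) S=245.4597 payoff=0.0000 vs cont=0.0000 → 0.0000 [wait]  ⇒ S*(4)=-
t_3: node(3,0) S=105.6913 payoff=4.4087 vs cont=11.2165 → 11.2165 [wait]  node(3,1) S=134.4602 payoff=0.0000 vs cont=2.1905 → 2.1905 [wait]  node(3,2) S=171.0600 payoff=0.0000 vs cont=0.0000 → 0.0000 [wait]  node(3,3) S=217.6221 payoff=0.0000 vs cont=0.0000 → 0.0000 [wait]  ⇒ S*(3)=-
t_2: node(2,0) S=119.2110 payoff=0.0000 vs cont=6.7960 → 6.7960 [wait]  node(2,1) S=151.6600 payoff=0.0000 vs cont=1.1199 → 1.1199 [wait]  node(2,2) S=192.9415 payoff=0.0000 vs cont=0.0000 → 0.0000 [wait]  ⇒ S*(2)=-
t_1: node(1,0) S=134.4602 payoff=0.0000 vs cont=4.0171 → 4.0171 [wait]  node(1,1) S=171.0600 payoff=0.0000 vs cont=0.5725 → 0.5725 [wait]  ⇒ S*(1)=-
t_0: node(0,0) S=151.6600 payoff=0.0000 vs cont=2.3312 → 2.3312 [wait]  ⇒ S*(0)=-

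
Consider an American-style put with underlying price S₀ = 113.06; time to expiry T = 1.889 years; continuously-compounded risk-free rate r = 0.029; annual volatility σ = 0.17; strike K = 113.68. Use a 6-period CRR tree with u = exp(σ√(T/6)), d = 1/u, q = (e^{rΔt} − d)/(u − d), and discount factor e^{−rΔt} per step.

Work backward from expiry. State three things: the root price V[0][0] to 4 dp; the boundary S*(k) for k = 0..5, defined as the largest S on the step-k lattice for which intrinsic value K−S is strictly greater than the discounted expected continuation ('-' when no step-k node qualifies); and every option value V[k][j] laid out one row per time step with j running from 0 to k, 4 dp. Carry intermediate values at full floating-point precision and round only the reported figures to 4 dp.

price = 8.3330
boundary = - - 93.4237 84.9241 93.4237 102.7739
tree:
8.3330
13.2561 4.0098
20.2563 7.1335 1.2444
28.7559 12.3006 2.5677 0.0650
36.4822 20.2563 5.2940 0.1378 0.0000
43.5056 28.7559 10.9061 0.2923 0.0000 0.0000
49.8900 36.4822 20.2563 0.6200 0.0000 0.0000 0.0000

Δt=0.31483  u=1.10008  d=0.90902  q=0.52418  discount=0.99091
step 6 (expiry): payoffs max(K−S,0) = 49.8900 36.4822 20.2563 0.6200 0.0000 0.0000 0.0000
step 5: (k=5,j=0): S=70.1744, (K−S)⁺=43.5056, hold=42.4724 ⇒ V=43.5056 exercise | (k=5,j=1): S=84.9241, (K−S)⁺=28.7559, hold=27.7227 ⇒ V=28.7559 exercise | (k=5,j=2): S=102.7739, (K−S)⁺=10.9061, hold=9.8729 ⇒ V=10.9061 exercise | (k=5,j=3): S=124.3756, (K−S)⁺=0.0000, hold=0.2923 ⇒ V=0.2923 continue | (k=5,j=4): S=150.5176, (K−S)⁺=0.0000, hold=0.0000 ⇒ V=0.0000 continue | (k=5,j=5): S=182.1542, (K−S)⁺=0.0000, hold=0.0000 ⇒ V=0.0000 continue  boundary S*=102.7739
step 4: (k=4,j=0): S=77.1978, (K−S)⁺=36.4822, hold=35.4490 ⇒ V=36.4822 exercise | (k=4,j=1): S=93.4237, (K−S)⁺=20.2563, hold=19.2231 ⇒ V=20.2563 exercise | (k=4,j=2): S=113.0600, (K−S)⁺=0.6200, hold=5.2940 ⇒ V=5.2940 continue | (k=4,j=3): S=136.8236, (K−S)⁺=0.0000, hold=0.1378 ⇒ V=0.1378 continue | (k=4,j=4): S=165.5820, (K−S)⁺=0.0000, hold=0.0000 ⇒ V=0.0000 continue  boundary S*=93.4237
step 3: (k=3,j=0): S=84.9241, (K−S)⁺=28.7559, hold=27.7227 ⇒ V=28.7559 exercise | (k=3,j=1): S=102.7739, (K−S)⁺=10.9061, hold=12.3006 ⇒ V=12.3006 continue | (k=3,j=2): S=124.3756, (K−S)⁺=0.0000, hold=2.5677 ⇒ V=2.5677 continue | (k=3,j=3): S=150.5176, (K−S)⁺=0.0000, hold=0.0650 ⇒ V=0.0650 continue  boundary S*=84.9241
step 2: (k=2,j=0): S=93.4237, (K−S)⁺=20.2563, hold=19.9475 ⇒ V=20.2563 exercise | (k=2,j=1): S=113.0600, (K−S)⁺=0.6200, hold=7.1335 ⇒ V=7.1335 continue | (k=2,j=2): S=136.8236, (K−S)⁺=0.0000, hold=1.2444 ⇒ V=1.2444 continue  boundary S*=93.4237
step 1: (k=1,j=0): S=102.7739, (K−S)⁺=10.9061, hold=13.2561 ⇒ V=13.2561 continue | (k=1,j=1): S=124.3756, (K−S)⁺=0.0000, hold=4.0098 ⇒ V=4.0098 continue  boundary S*=-
step 0: (k=0,j=0): S=113.0600, (K−S)⁺=0.6200, hold=8.3330 ⇒ V=8.3330 continue  boundary S*=-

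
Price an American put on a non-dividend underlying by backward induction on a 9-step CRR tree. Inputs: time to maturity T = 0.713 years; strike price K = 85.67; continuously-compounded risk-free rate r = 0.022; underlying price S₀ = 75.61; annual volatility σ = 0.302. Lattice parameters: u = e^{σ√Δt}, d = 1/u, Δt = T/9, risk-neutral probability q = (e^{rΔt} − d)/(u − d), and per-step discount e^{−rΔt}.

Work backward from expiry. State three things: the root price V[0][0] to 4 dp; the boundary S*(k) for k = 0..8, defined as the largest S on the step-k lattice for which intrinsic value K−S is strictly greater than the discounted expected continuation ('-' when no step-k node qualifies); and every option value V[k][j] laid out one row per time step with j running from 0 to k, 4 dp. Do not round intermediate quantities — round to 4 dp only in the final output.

Δt=0.07922, u=1.08872, d=0.91851, q=0.48901, disc=e^(-rΔt)=0.99826
k=9 terminal: V=max(K-S,0) → 50.4868 43.9670 36.2390 27.0790 16.2214 3.3519 0.0000 0.0000 0.0000 0.0000
k=8: j=0 S=38.3046 intr=47.3654 cont=47.2162 V=47.3654[EX]; j=1 S=45.4029 intr=40.2671 cont=40.1180 V=40.2671[EX]; j=2 S=53.8165 intr=31.8535 cont=31.7043 V=31.8535[EX]; j=3 S=63.7892 intr=21.8808 cont=21.7316 V=21.8808[EX]; j=4 S=75.6100 intr=10.0600 cont=9.9108 V=10.0600[EX]; j=5 S=89.6213 intr=0.0000 cont=1.7098 V=1.7098[hold]; j=6 S=106.2290 intr=0.0000 cont=0.0000 V=0.0000[hold]; j=7 S=125.9144 intr=0.0000 cont=0.0000 V=0.0000[hold]; j=8 S=149.2476 intr=0.0000 cont=0.0000 V=0.0000[hold]  S*(8)=75.6100
k=7: j=0 S=41.7030 intr=43.9670 cont=43.8178 V=43.9670[EX]; j=1 S=49.4310 intr=36.2390 cont=36.0898 V=36.2390[EX]; j=2 S=58.5910 intr=27.0790 cont=26.9298 V=27.0790[EX]; j=3 S=69.4486 intr=16.2214 cont=16.0723 V=16.2214[EX]; j=4 S=82.3181 intr=3.3519 cont=5.9663 V=5.9663[hold]; j=5 S=97.5725 intr=0.0000 cont=0.8722 V=0.8722[hold]; j=6 S=115.6536 intr=0.0000 cont=0.0000 V=0.0000[hold]; j=7 S=137.0854 intr=0.0000 cont=0.0000 V=0.0000[hold]  S*(7)=69.4486
k=6: j=0 S=45.4029 intr=40.2671 cont=40.1180 V=40.2671[EX]; j=1 S=53.8165 intr=31.8535 cont=31.7043 V=31.8535[EX]; j=2 S=63.7892 intr=21.8808 cont=21.7316 V=21.8808[EX]; j=3 S=75.6100 intr=10.0600 cont=11.1870 V=11.1870[hold]; j=4 S=89.6213 intr=0.0000 cont=3.4691 V=3.4691[hold]; j=5 S=106.2290 intr=0.0000 cont=0.4449 V=0.4449[hold]; j=6 S=125.9144 intr=0.0000 cont=0.0000 V=0.0000[hold]  S*(6)=63.7892
k=5: j=0 S=49.4310 intr=36.2390 cont=36.0898 V=36.2390[EX]; j=1 S=58.5910 intr=27.0790 cont=26.9298 V=27.0790[EX]; j=2 S=69.4486 intr=16.2214 cont=16.6224 V=16.6224[hold]; j=3 S=82.3181 intr=3.3519 cont=7.4000 V=7.4000[hold]; j=4 S=97.5725 intr=0.0000 cont=1.9868 V=1.9868[hold]; j=5 S=115.6536 intr=0.0000 cont=0.2269 V=0.2269[hold]  S*(5)=58.5910
k=4: j=0 S=53.8165 intr=31.8535 cont=31.7043 V=31.8535[EX]; j=1 S=63.7892 intr=21.8808 cont=21.9274 V=21.9274[hold]; j=2 S=75.6100 intr=10.0600 cont=12.0915 V=12.0915[hold]; j=3 S=89.6213 intr=0.0000 cont=4.7446 V=4.7446[hold]; j=4 S=106.2290 intr=0.0000 cont=1.1242 V=1.1242[hold]  S*(4)=53.8165
k=3: j=0 S=58.5910 intr=27.0790 cont=26.9525 V=27.0790[EX]; j=1 S=69.4486 intr=16.2214 cont=17.0877 V=17.0877[hold]; j=2 S=82.3181 intr=3.3519 cont=8.4840 V=8.4840[hold]; j=3 S=97.5725 intr=0.0000 cont=2.9690 V=2.9690[hold]  S*(3)=58.5910
k=2: j=0 S=63.7892 intr=21.8808 cont=22.1545 V=22.1545[hold]; j=1 S=75.6100 intr=10.0600 cont=12.8579 V=12.8579[hold]; j=2 S=89.6213 intr=0.0000 cont=5.7770 V=5.7770[hold]  S*(2)=-
k=1: j=0 S=69.4486 intr=16.2214 cont=17.5777 V=17.5777[hold]; j=1 S=82.3181 intr=3.3519 cont=9.3789 V=9.3789[hold]  S*(1)=-
k=0: j=0 S=75.6100 intr=10.0600 cont=13.5448 V=13.5448[hold]  S*(0)=-

price = 13.5448
boundary = - - - 58.5910 53.8165 58.5910 63.7892 69.4486 75.6100
tree:
13.5448
17.5777 9.3789
22.1545 12.8579 5.7770
27.0790 17.0877 8.4840 2.9690
31.8535 21.9274 12.0915 4.7446 1.1242
36.2390 27.0790 16.6224 7.4000 1.9868 0.2269
40.2671 31.8535 21.8808 11.1870 3.4691 0.4449 0.0000
43.9670 36.2390 27.0790 16.2214 5.9663 0.8722 0.0000 0.0000
47.3654 40.2671 31.8535 21.8808 10.0600 1.7098 0.0000 0.0000 0.0000
50.4868 43.9670 36.2390 27.0790 16.2214 3.3519 0.0000 0.0000 0.0000 0.0000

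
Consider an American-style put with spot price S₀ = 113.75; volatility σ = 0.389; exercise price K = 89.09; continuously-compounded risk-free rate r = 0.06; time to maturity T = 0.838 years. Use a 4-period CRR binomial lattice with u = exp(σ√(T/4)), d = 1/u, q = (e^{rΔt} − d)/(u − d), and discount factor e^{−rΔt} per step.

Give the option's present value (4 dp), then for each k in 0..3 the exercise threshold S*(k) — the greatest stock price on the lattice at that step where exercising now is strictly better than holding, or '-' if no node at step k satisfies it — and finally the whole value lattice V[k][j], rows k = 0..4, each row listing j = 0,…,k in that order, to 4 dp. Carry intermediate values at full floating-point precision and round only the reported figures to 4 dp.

Δt=0.20950, u=1.19488, d=0.83690, q=0.49094, disc=e^(-rΔt)=0.98751
k=4 terminal: V=max(K-S,0) → 33.2883 9.4192 0.0000 0.0000 0.0000
k=3: j=0 S=66.6766 intr=22.4134 cont=21.3006 V=22.4134[EX]; j=1 S=95.1975 intr=0.0000 cont=4.7350 V=4.7350[hold]; j=2 S=135.9182 intr=0.0000 cont=0.0000 V=0.0000[hold]; j=3 S=194.0571 intr=0.0000 cont=0.0000 V=0.0000[hold]  S*(3)=66.6766
k=2: j=0 S=79.6708 intr=9.4192 cont=13.5628 V=13.5628[hold]; j=1 S=113.7500 intr=0.0000 cont=2.3803 V=2.3803[hold]; j=2 S=162.4066 intr=0.0000 cont=0.0000 V=0.0000[hold]  S*(2)=-
k=1: j=0 S=95.1975 intr=0.0000 cont=7.9721 V=7.9721[hold]; j=1 S=135.9182 intr=0.0000 cont=1.1966 V=1.1966[hold]  S*(1)=-
k=0: j=0 S=113.7500 intr=0.0000 cont=4.5877 V=4.5877[hold]  S*(0)=-

price = 4.5877
boundary = - - - 66.6766
tree:
4.5877
7.9721 1.1966
13.5628 2.3803 0.0000
22.4134 4.7350 0.0000 0.0000
33.2883 9.4192 0.0000 0.0000 0.0000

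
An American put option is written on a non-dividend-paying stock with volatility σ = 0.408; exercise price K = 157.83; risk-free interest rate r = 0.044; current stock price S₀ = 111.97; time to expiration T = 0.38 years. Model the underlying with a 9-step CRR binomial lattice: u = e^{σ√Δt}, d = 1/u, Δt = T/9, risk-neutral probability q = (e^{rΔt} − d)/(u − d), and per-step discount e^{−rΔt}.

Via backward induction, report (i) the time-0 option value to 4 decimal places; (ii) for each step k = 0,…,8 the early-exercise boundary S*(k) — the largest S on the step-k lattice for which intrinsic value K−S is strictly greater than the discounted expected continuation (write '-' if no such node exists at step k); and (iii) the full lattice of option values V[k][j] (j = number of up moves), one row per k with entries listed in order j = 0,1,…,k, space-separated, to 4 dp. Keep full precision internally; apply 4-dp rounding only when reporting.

params: Δt=0.04222 u=1.08745 d=0.91958 q=0.49013 e^(-rΔt)=0.99814
t_9 payoffs: 105.1779 95.5663 84.2001 70.7591 54.8644 36.0682 13.8407 0.0000 0.0000 0.0000
t_8: node(8,0) S=57.2566 payoff=100.5734 vs cont=100.2805 → 100.5734 [stop]  node(8,1) S=67.7087 payoff=90.1213 vs cont=89.8284 → 90.1213 [stop]  node(8,2) S=80.0688 payoff=77.7612 vs cont=77.4682 → 77.7612 [stop]  node(8,3) S=94.6853 payoff=63.1447 vs cont=62.8517 → 63.1447 [stop]  node(8,4) S=111.9700 payoff=45.8600 vs cont=45.5671 → 45.8600 [stop]  node(8,5) S=132.4100 payoff=25.4200 vs cont=25.1271 → 25.4200 [stop]  node(8,6) S=156.5813 payoff=1.2487 vs cont=7.0438 → 7.0438 [wait]  node(8,7) S=185.1650 payoff=0.0000 vs cont=0.0000 → 0.0000 [wait]  node(8,8) S=218.9666 payoff=0.0000 vs cont=0.0000 → 0.0000 [wait]  ⇒ S*(8)=132.4100
t_7: node(7,0) S=62.2637 payoff=95.5663 vs cont=95.2733 → 95.5663 [stop]  node(7,1) S=73.6299 payoff=84.2001 vs cont=83.9072 → 84.2001 [stop]  node(7,2) S=87.0709 payoff=70.7591 vs cont=70.4661 → 70.7591 [stop]  node(7,3) S=102.9656 payoff=54.8644 vs cont=54.5715 → 54.8644 [stop]  node(7,4) S=121.7618 payoff=36.0682 vs cont=35.7752 → 36.0682 [stop]  node(7,5) S=143.9893 payoff=13.8407 vs cont=16.3828 → 16.3828 [wait]  node(7,6) S=170.2744 payoff=0.0000 vs cont=3.5848 → 3.5848 [wait]  node(7,7) S=201.3578 payoff=0.0000 vs cont=0.0000 → 0.0000 [wait]  ⇒ S*(7)=121.7618
t_6: node(6,0) S=67.7087 payoff=90.1213 vs cont=89.8284 → 90.1213 [stop]  node(6,1) S=80.0688 payoff=77.7612 vs cont=77.4682 → 77.7612 [stop]  node(6,2) S=94.6853 payoff=63.1447 vs cont=62.8517 → 63.1447 [stop]  node(6,3) S=111.9700 payoff=45.8600 vs cont=45.5671 → 45.8600 [stop]  node(6,4) S=132.4100 payoff=25.4200 vs cont=26.3707 → 26.3707 [wait]  node(6,5) S=156.5813 payoff=1.2487 vs cont=10.0914 → 10.0914 [wait]  node(6,6) S=185.1650 payoff=0.0000 vs cont=1.8244 → 1.8244 [wait]  ⇒ S*(6)=111.9700
t_5: node(5,0) S=73.6299 payoff=84.2001 vs cont=83.9072 → 84.2001 [stop]  node(5,1) S=87.0709 payoff=70.7591 vs cont=70.4661 → 70.7591 [stop]  node(5,2) S=102.9656 payoff=54.8644 vs cont=54.5715 → 54.8644 [stop]  node(5,3) S=121.7618 payoff=36.0682 vs cont=36.2403 → 36.2403 [wait]  node(5,4) S=143.9893 payoff=13.8407 vs cont=18.3576 → 18.3576 [wait]  node(5,5) S=170.2744 payoff=0.0000 vs cont=6.0282 → 6.0282 [wait]  ⇒ S*(5)=102.9656
t_4: node(4,0) S=80.0688 payoff=77.7612 vs cont=77.4682 → 77.7612 [stop]  node(4,1) S=94.6853 payoff=63.1447 vs cont=62.8517 → 63.1447 [stop]  node(4,2) S=111.9700 payoff=45.8600 vs cont=45.6513 → 45.8600 [stop]  node(4,3) S=132.4100 payoff=25.4200 vs cont=27.4245 → 27.4245 [wait]  node(4,4) S=156.5813 payoff=1.2487 vs cont=12.2917 → 12.2917 [wait]  ⇒ S*(4)=111.9700
t_3: node(3,0) S=87.0709 payoff=70.7591 vs cont=70.4661 → 70.7591 [stop]  node(3,1) S=102.9656 payoff=54.8644 vs cont=54.5715 → 54.8644 [stop]  node(3,2) S=121.7618 payoff=36.0682 vs cont=36.7558 → 36.7558 [wait]  node(3,3) S=143.9893 payoff=13.8407 vs cont=19.9703 → 19.9703 [wait]  ⇒ S*(3)=102.9656
t_2: node(2,0) S=94.6853 payoff=63.1447 vs cont=62.8517 → 63.1447 [stop]  node(2,1) S=111.9700 payoff=45.8600 vs cont=45.9035 → 45.9035 [wait]  node(2,2) S=132.4100 payoff=25.4200 vs cont=28.4758 → 28.4758 [wait]  ⇒ S*(2)=94.6853
t_1: node(1,0) S=102.9656 payoff=54.8644 vs cont=54.5927 → 54.8644 [stop]  node(1,1) S=121.7618 payoff=36.0682 vs cont=37.2923 → 37.2923 [wait]  ⇒ S*(1)=102.9656
t_0: node(0,0) S=111.9700 payoff=45.8600 vs cont=46.1659 → 46.1659 [wait]  ⇒ S*(0)=-

price = 46.1659
boundary = - 102.9656 94.6853 102.9656 111.9700 102.9656 111.9700 121.7618 132.4100
tree:
46.1659
54.8644 37.2923
63.1447 45.9035 28.4758
70.7591 54.8644 36.7558 19.9703
77.7612 63.1447 45.8600 27.4245 12.2917
84.2001 70.7591 54.8644 36.2403 18.3576 6.0282
90.1213 77.7612 63.1447 45.8600 26.3707 10.0914 1.8244
95.5663 84.2001 70.7591 54.8644 36.0682 16.3828 3.5848 0.0000
100.5734 90.1213 77.7612 63.1447 45.8600 25.4200 7.0438 0.0000 0.0000
105.1779 95.5663 84.2001 70.7591 54.8644 36.0682 13.8407 0.0000 0.0000 0.0000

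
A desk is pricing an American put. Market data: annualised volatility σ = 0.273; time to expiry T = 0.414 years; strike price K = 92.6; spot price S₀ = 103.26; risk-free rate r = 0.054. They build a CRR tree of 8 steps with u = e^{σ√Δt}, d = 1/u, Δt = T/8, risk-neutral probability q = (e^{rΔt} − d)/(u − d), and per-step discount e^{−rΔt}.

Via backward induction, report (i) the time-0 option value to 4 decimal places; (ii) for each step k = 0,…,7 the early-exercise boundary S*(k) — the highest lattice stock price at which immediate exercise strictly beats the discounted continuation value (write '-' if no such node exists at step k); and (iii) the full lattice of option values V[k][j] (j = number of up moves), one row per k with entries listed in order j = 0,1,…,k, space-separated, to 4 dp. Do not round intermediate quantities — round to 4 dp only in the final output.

price = 2.3016
boundary = - - - - - 75.6965 80.5465 85.7074
tree:
2.3016
3.6523 1.0009
5.6523 1.7277 0.2997
8.4840 2.9299 0.5682 0.0402
12.2615 4.8575 1.0716 0.0819 0.0000
16.9035 7.8151 2.0084 0.1665 0.0000 0.0000
21.4616 12.0535 3.7369 0.3387 0.0000 0.0000 0.0000
25.7452 16.9035 6.8926 0.6888 0.0000 0.0000 0.0000 0.0000
29.7708 21.4616 12.0535 1.4011 0.0000 0.0000 0.0000 0.0000 0.0000

Δt=0.05175, u=1.06407, d=0.93979, q=0.50699, disc=e^(-rΔt)=0.99721
k=8 terminal: V=max(K-S,0) → 29.7708 21.4616 12.0535 1.4011 0.0000 0.0000 0.0000 0.0000 0.0000
k=7: j=0 S=66.8548 intr=25.7452 cont=25.4867 V=25.7452[EX]; j=1 S=75.6965 intr=16.9035 cont=16.6451 V=16.9035[EX]; j=2 S=85.7074 intr=6.8926 cont=6.6342 V=6.8926[EX]; j=3 S=97.0422 intr=0.0000 cont=0.6888 V=0.6888[hold]; j=4 S=109.8762 intr=0.0000 cont=0.0000 V=0.0000[hold]; j=5 S=124.4074 intr=0.0000 cont=0.0000 V=0.0000[hold]; j=6 S=140.8603 intr=0.0000 cont=0.0000 V=0.0000[hold]; j=7 S=159.4892 intr=0.0000 cont=0.0000 V=0.0000[hold]  S*(7)=85.7074
k=6: j=0 S=71.1384 intr=21.4616 cont=21.2032 V=21.4616[EX]; j=1 S=80.5465 intr=12.0535 cont=11.7951 V=12.0535[EX]; j=2 S=91.1989 intr=1.4011 cont=3.7369 V=3.7369[hold]; j=3 S=103.2600 intr=0.0000 cont=0.3387 V=0.3387[hold]; j=4 S=116.9162 intr=0.0000 cont=0.0000 V=0.0000[hold]; j=5 S=132.3785 intr=0.0000 cont=0.0000 V=0.0000[hold]; j=6 S=149.8856 intr=0.0000 cont=0.0000 V=0.0000[hold]  S*(6)=80.5465
k=5: j=0 S=75.6965 intr=16.9035 cont=16.6451 V=16.9035[EX]; j=1 S=85.7074 intr=6.8926 cont=7.8151 V=7.8151[hold]; j=2 S=97.0422 intr=0.0000 cont=2.0084 V=2.0084[hold]; j=3 S=109.8762 intr=0.0000 cont=0.1665 V=0.1665[hold]; j=4 S=124.4074 intr=0.0000 cont=0.0000 V=0.0000[hold]; j=5 S=140.8603 intr=0.0000 cont=0.0000 V=0.0000[hold]  S*(5)=75.6965
k=4: j=0 S=80.5465 intr=12.0535 cont=12.2615 V=12.2615[hold]; j=1 S=91.1989 intr=1.4011 cont=4.8575 V=4.8575[hold]; j=2 S=103.2600 intr=0.0000 cont=1.0716 V=1.0716[hold]; j=3 S=116.9162 intr=0.0000 cont=0.0819 V=0.0819[hold]; j=4 S=132.3785 intr=0.0000 cont=0.0000 V=0.0000[hold]  S*(4)=-
k=3: j=0 S=85.7074 intr=6.8926 cont=8.4840 V=8.4840[hold]; j=1 S=97.0422 intr=0.0000 cont=2.9299 V=2.9299[hold]; j=2 S=109.8762 intr=0.0000 cont=0.5682 V=0.5682[hold]; j=3 S=124.4074 intr=0.0000 cont=0.0402 V=0.0402[hold]  S*(3)=-
k=2: j=0 S=91.1989 intr=1.4011 cont=5.6523 V=5.6523[hold]; j=1 S=103.2600 intr=0.0000 cont=1.7277 V=1.7277[hold]; j=2 S=116.9162 intr=0.0000 cont=0.2997 V=0.2997[hold]  S*(2)=-
k=1: j=0 S=97.0422 intr=0.0000 cont=3.6523 V=3.6523[hold]; j=1 S=109.8762 intr=0.0000 cont=1.0009 V=1.0009[hold]  S*(1)=-
k=0: j=0 S=103.2600 intr=0.0000 cont=2.3016 V=2.3016[hold]  S*(0)=-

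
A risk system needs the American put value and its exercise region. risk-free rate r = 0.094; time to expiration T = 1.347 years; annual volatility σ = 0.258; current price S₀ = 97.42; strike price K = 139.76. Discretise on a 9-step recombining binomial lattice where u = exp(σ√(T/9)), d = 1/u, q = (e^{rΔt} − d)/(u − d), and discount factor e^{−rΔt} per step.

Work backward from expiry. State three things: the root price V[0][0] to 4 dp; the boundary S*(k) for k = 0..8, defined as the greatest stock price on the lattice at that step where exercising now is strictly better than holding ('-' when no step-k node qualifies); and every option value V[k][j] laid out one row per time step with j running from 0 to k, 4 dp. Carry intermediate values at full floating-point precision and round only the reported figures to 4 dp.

Δt=0.14967, u=1.10496, d=0.90501, q=0.54592, disc=e^(-rΔt)=0.98603
k=9 terminal: V=max(K-S,0) → 100.0849 91.3189 80.6162 67.5487 51.5942 32.1145 8.3309 0.0000 0.0000 0.0000
k=8: j=0 S=43.8396 intr=95.9204 cont=93.9680 V=95.9204[EX]; j=1 S=53.5256 intr=86.2344 cont=84.2819 V=86.2344[EX]; j=2 S=65.3517 intr=74.4083 cont=72.4558 V=74.4083[EX]; j=3 S=79.7908 intr=59.9692 cont=58.0168 V=59.9692[EX]; j=4 S=97.4200 intr=42.3400 cont=40.3875 V=42.3400[EX]; j=5 S=118.9443 intr=20.8157 cont=18.8632 V=20.8157[EX]; j=6 S=145.2242 intr=0.0000 cont=3.7300 V=3.7300[hold]; j=7 S=177.3106 intr=0.0000 cont=0.0000 V=0.0000[hold]; j=8 S=216.4862 intr=0.0000 cont=0.0000 V=0.0000[hold]  S*(8)=118.9443
k=7: j=0 S=48.4411 intr=91.3189 cont=89.3664 V=91.3189[EX]; j=1 S=59.1438 intr=80.6162 cont=78.6637 V=80.6162[EX]; j=2 S=72.2113 intr=67.5487 cont=65.5963 V=67.5487[EX]; j=3 S=88.1658 intr=51.5942 cont=49.6417 V=51.5942[EX]; j=4 S=107.6455 intr=32.1145 cont=30.1620 V=32.1145[EX]; j=5 S=131.4291 intr=8.3309 cont=11.3277 V=11.3277[hold]; j=6 S=160.4674 intr=0.0000 cont=1.6701 V=1.6701[hold]; j=7 S=195.9216 intr=0.0000 cont=0.0000 V=0.0000[hold]  S*(7)=107.6455
k=6: j=0 S=53.5256 intr=86.2344 cont=84.2819 V=86.2344[EX]; j=1 S=65.3517 intr=74.4083 cont=72.4558 V=74.4083[EX]; j=2 S=79.7908 intr=59.9692 cont=58.0168 V=59.9692[EX]; j=3 S=97.4200 intr=42.3400 cont=40.3875 V=42.3400[EX]; j=4 S=118.9443 intr=20.8157 cont=20.4764 V=20.8157[EX]; j=5 S=145.2242 intr=0.0000 cont=5.9708 V=5.9708[hold]; j=6 S=177.3106 intr=0.0000 cont=0.7477 V=0.7477[hold]  S*(6)=118.9443
k=5: j=0 S=59.1438 intr=80.6162 cont=78.6637 V=80.6162[EX]; j=1 S=72.2113 intr=67.5487 cont=65.5963 V=67.5487[EX]; j=2 S=88.1658 intr=51.5942 cont=49.6417 V=51.5942[EX]; j=3 S=107.6455 intr=32.1145 cont=30.1620 V=32.1145[EX]; j=4 S=131.4291 intr=8.3309 cont=12.5339 V=12.5339[hold]; j=5 S=160.4674 intr=0.0000 cont=3.0758 V=3.0758[hold]  S*(5)=107.6455
k=4: j=0 S=65.3517 intr=74.4083 cont=72.4558 V=74.4083[EX]; j=1 S=79.7908 intr=59.9692 cont=58.0168 V=59.9692[EX]; j=2 S=97.4200 intr=42.3400 cont=40.3875 V=42.3400[EX]; j=3 S=118.9443 intr=20.8157 cont=21.1257 V=21.1257[hold]; j=4 S=145.2242 intr=0.0000 cont=7.2675 V=7.2675[hold]  S*(4)=97.4200
k=3: j=0 S=72.2113 intr=67.5487 cont=65.5963 V=67.5487[EX]; j=1 S=88.1658 intr=51.5942 cont=49.6417 V=51.5942[EX]; j=2 S=107.6455 intr=32.1145 cont=30.3289 V=32.1145[EX]; j=3 S=131.4291 intr=8.3309 cont=13.3708 V=13.3708[hold]  S*(3)=107.6455
k=2: j=0 S=79.7908 intr=59.9692 cont=58.0168 V=59.9692[EX]; j=1 S=97.4200 intr=42.3400 cont=40.3875 V=42.3400[EX]; j=2 S=118.9443 intr=20.8157 cont=21.5761 V=21.5761[hold]  S*(2)=97.4200
k=1: j=0 S=88.1658 intr=51.5942 cont=49.6417 V=51.5942[EX]; j=1 S=107.6455 intr=32.1145 cont=30.5714 V=32.1145[EX]  S*(1)=107.6455
k=0: j=0 S=97.4200 intr=42.3400 cont=40.3875 V=42.3400[EX]  S*(0)=97.4200

price = 42.3400
boundary = 97.4200 107.6455 97.4200 107.6455 97.4200 107.6455 118.9443 107.6455 118.9443
tree:
42.3400
51.5942 32.1145
59.9692 42.3400 21.5761
67.5487 51.5942 32.1145 13.3708
74.4083 59.9692 42.3400 21.1257 7.2675
80.6162 67.5487 51.5942 32.1145 12.5339 3.0758
86.2344 74.4083 59.9692 42.3400 20.8157 5.9708 0.7477
91.3189 80.6162 67.5487 51.5942 32.1145 11.3277 1.6701 0.0000
95.9204 86.2344 74.4083 59.9692 42.3400 20.8157 3.7300 0.0000 0.0000
100.0849 91.3189 80.6162 67.5487 51.5942 32.1145 8.3309 0.0000 0.0000 0.0000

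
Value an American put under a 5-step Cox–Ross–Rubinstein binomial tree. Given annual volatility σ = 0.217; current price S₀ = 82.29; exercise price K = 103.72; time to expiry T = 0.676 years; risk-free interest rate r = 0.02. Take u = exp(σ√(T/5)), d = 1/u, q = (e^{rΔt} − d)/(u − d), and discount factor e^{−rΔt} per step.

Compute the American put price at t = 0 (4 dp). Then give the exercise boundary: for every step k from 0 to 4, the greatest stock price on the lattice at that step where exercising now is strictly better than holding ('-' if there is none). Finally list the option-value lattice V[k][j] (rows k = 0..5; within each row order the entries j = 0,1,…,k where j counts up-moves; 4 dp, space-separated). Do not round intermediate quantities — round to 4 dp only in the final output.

Δt=0.13520, u=1.08306, d=0.92331, q=0.49701, disc=e^(-rΔt)=0.99730
k=5 terminal: V=max(K-S,0) → 48.5014 38.9476 27.7408 14.5950 0.0000 0.0000
k=4: j=0 S=59.8050 intr=43.9150 cont=43.6349 V=43.9150[EX]; j=1 S=70.1524 intr=33.5676 cont=33.2875 V=33.5676[EX]; j=2 S=82.2900 intr=21.4300 cont=21.1499 V=21.4300[EX]; j=3 S=96.5276 intr=7.1924 cont=7.3213 V=7.3213[hold]; j=4 S=113.2287 intr=0.0000 cont=0.0000 V=0.0000[hold]  S*(4)=82.2900
k=3: j=0 S=64.7724 intr=38.9476 cont=38.6675 V=38.9476[EX]; j=1 S=75.9792 intr=27.7408 cont=27.4607 V=27.7408[EX]; j=2 S=89.1250 intr=14.5950 cont=14.3789 V=14.5950[EX]; j=3 S=104.5452 intr=0.0000 cont=3.6726 V=3.6726[hold]  S*(3)=89.1250
k=2: j=0 S=70.1524 intr=33.5676 cont=33.2875 V=33.5676[EX]; j=1 S=82.2900 intr=21.4300 cont=21.1499 V=21.4300[EX]; j=2 S=96.5276 intr=7.1924 cont=9.1417 V=9.1417[hold]  S*(2)=82.2900
k=1: j=0 S=75.9792 intr=27.7408 cont=27.4607 V=27.7408[EX]; j=1 S=89.1250 intr=14.5950 cont=15.2812 V=15.2812[hold]  S*(1)=75.9792
k=0: j=0 S=82.2900 intr=21.4300 cont=21.4900 V=21.4900[hold]  S*(0)=-

price = 21.4900
boundary = - 75.9792 82.2900 89.1250 82.2900
tree:
21.4900
27.7408 15.2812
33.5676 21.4300 9.1417
38.9476 27.7408 14.5950 3.6726
43.9150 33.5676 21.4300 7.3213 0.0000
48.5014 38.9476 27.7408 14.5950 0.0000 0.0000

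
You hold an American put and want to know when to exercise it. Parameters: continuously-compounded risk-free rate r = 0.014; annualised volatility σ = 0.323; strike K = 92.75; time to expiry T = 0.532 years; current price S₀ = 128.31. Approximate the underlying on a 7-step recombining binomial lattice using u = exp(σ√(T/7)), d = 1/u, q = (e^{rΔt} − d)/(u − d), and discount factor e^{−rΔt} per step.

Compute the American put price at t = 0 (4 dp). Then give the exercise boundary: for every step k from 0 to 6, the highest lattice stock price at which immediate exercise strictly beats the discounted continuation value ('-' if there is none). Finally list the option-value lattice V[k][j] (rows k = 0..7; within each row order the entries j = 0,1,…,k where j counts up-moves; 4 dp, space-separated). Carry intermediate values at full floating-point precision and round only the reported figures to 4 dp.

price = 0.9054
boundary = - - - - - - 75.2021
tree:
0.9054
1.5697 0.1984
2.6832 0.3847 0.0000
4.5038 0.7459 0.0000 0.0000
7.3776 1.4464 0.0000 0.0000 0.0000
11.6776 2.8045 0.0000 0.0000 0.0000 0.0000
17.5479 5.4380 0.0000 0.0000 0.0000 0.0000 0.0000
23.9548 10.5443 0.0000 0.0000 0.0000 0.0000 0.0000 0.0000

Δt=0.07600, u=1.09313, d=0.91480, q=0.48372, disc=e^(-rΔt)=0.99894
k=7 terminal: V=max(K-S,0) → 23.9548 10.5443 0.0000 0.0000 0.0000 0.0000 0.0000 0.0000
k=6: j=0 S=75.2021 intr=17.5479 cont=17.4492 V=17.5479[EX]; j=1 S=89.8615 intr=2.8885 cont=5.4380 V=5.4380[hold]; j=2 S=107.3784 intr=0.0000 cont=0.0000 V=0.0000[hold]; j=3 S=128.3100 intr=0.0000 cont=0.0000 V=0.0000[hold]; j=4 S=153.3218 intr=0.0000 cont=0.0000 V=0.0000[hold]; j=5 S=183.2093 intr=0.0000 cont=0.0000 V=0.0000[hold]; j=6 S=218.9228 intr=0.0000 cont=0.0000 V=0.0000[hold]  S*(6)=75.2021
k=5: j=0 S=82.2057 intr=10.5443 cont=11.6776 V=11.6776[hold]; j=1 S=98.2303 intr=0.0000 cont=2.8045 V=2.8045[hold]; j=2 S=117.3786 intr=0.0000 cont=0.0000 V=0.0000[hold]; j=3 S=140.2595 intr=0.0000 cont=0.0000 V=0.0000[hold]; j=4 S=167.6007 intr=0.0000 cont=0.0000 V=0.0000[hold]; j=5 S=200.2715 intr=0.0000 cont=0.0000 V=0.0000[hold]  S*(5)=-
k=4: j=0 S=89.8615 intr=2.8885 cont=7.3776 V=7.3776[hold]; j=1 S=107.3784 intr=0.0000 cont=1.4464 V=1.4464[hold]; j=2 S=128.3100 intr=0.0000 cont=0.0000 V=0.0000[hold]; j=3 S=153.3218 intr=0.0000 cont=0.0000 V=0.0000[hold]; j=4 S=183.2093 intr=0.0000 cont=0.0000 V=0.0000[hold]  S*(4)=-
k=3: j=0 S=98.2303 intr=0.0000 cont=4.5038 V=4.5038[hold]; j=1 S=117.3786 intr=0.0000 cont=0.7459 V=0.7459[hold]; j=2 S=140.2595 intr=0.0000 cont=0.0000 V=0.0000[hold]; j=3 S=167.6007 intr=0.0000 cont=0.0000 V=0.0000[hold]  S*(3)=-
k=2: j=0 S=107.3784 intr=0.0000 cont=2.6832 V=2.6832[hold]; j=1 S=128.3100 intr=0.0000 cont=0.3847 V=0.3847[hold]; j=2 S=153.3218 intr=0.0000 cont=0.0000 V=0.0000[hold]  S*(2)=-
k=1: j=0 S=117.3786 intr=0.0000 cont=1.5697 V=1.5697[hold]; j=1 S=140.2595 intr=0.0000 cont=0.1984 V=0.1984[hold]  S*(1)=-
k=0: j=0 S=128.3100 intr=0.0000 cont=0.9054 V=0.9054[hold]  S*(0)=-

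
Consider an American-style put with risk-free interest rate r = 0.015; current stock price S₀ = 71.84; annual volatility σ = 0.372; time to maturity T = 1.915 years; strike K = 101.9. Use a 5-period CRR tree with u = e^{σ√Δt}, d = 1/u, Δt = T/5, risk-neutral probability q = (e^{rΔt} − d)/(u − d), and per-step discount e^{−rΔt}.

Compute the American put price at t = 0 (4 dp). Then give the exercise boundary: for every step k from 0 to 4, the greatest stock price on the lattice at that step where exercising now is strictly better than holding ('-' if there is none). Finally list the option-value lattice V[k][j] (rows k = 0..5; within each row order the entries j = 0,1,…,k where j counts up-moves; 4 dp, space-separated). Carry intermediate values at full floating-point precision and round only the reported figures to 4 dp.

price = 35.1800
boundary = - - 45.3315 57.0668 71.8400
tree:
35.1800
45.5483 23.2112
56.5685 32.9304 11.8681
65.8905 44.8332 19.0958 3.3644
73.2955 56.5685 30.0600 6.2100 0.0000
79.1778 65.8905 44.8332 11.4623 0.0000 0.0000

Δt=0.38300, u=1.25888, d=0.79436, q=0.45510, disc=e^(-rΔt)=0.99427
k=5 terminal: V=max(K-S,0) → 79.1778 65.8905 44.8332 11.4623 0.0000 0.0000
k=4: j=0 S=28.6045 intr=73.2955 cont=72.7118 V=73.2955[EX]; j=1 S=45.3315 intr=56.5685 cont=55.9848 V=56.5685[EX]; j=2 S=71.8400 intr=30.0600 cont=29.4763 V=30.0600[EX]; j=3 S=113.8499 intr=0.0000 cont=6.2100 V=6.2100[hold]; j=4 S=180.4259 intr=0.0000 cont=0.0000 V=0.0000[hold]  S*(4)=71.8400
k=3: j=0 S=36.0095 intr=65.8905 cont=65.3068 V=65.8905[EX]; j=1 S=57.0668 intr=44.8332 cont=44.2495 V=44.8332[EX]; j=2 S=90.4377 intr=11.4623 cont=19.0958 V=19.0958[hold]; j=3 S=143.3229 intr=0.0000 cont=3.3644 V=3.3644[hold]  S*(3)=57.0668
k=2: j=0 S=45.3315 intr=56.5685 cont=55.9848 V=56.5685[EX]; j=1 S=71.8400 intr=30.0600 cont=32.9304 V=32.9304[hold]; j=2 S=113.8499 intr=0.0000 cont=11.8681 V=11.8681[hold]  S*(2)=45.3315
k=1: j=0 S=57.0668 intr=44.8332 cont=45.5483 V=45.5483[hold]; j=1 S=90.4377 intr=11.4623 cont=23.2112 V=23.2112[hold]  S*(1)=-
k=0: j=0 S=71.8400 intr=30.0600 cont=35.1800 V=35.1800[hold]  S*(0)=-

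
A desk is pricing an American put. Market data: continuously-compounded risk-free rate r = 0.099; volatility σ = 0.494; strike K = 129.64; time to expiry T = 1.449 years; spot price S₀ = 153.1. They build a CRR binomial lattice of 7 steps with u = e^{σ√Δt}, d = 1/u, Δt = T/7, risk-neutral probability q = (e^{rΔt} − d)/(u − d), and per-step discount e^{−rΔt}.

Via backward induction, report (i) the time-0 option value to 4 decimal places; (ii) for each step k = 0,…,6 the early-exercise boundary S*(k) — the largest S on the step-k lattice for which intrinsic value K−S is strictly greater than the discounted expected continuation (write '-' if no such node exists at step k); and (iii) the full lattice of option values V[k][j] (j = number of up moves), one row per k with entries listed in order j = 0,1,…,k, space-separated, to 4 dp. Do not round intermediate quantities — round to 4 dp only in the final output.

price = 16.1951
boundary = - - - 78.0088 62.3065 78.0088 97.6684
tree:
16.1951
24.6061 8.1157
36.2912 13.4707 2.8791
51.6312 21.8416 5.3179 0.4596
67.3335 34.3273 9.7551 0.9193 0.0000
79.8751 51.6312 17.7482 1.8388 0.0000 0.0000
89.8923 67.3335 31.9716 3.6782 0.0000 0.0000 0.0000
97.8931 79.8751 51.6312 7.3574 0.0000 0.0000 0.0000 0.0000

params: Δt=0.20700 u=1.25202 d=0.79871 q=0.48972 e^(-rΔt)=0.97972
t_7 payoffs: 97.8931 79.8751 51.6312 7.3574 0.0000 0.0000 0.0000 0.0000
t_6: node(6,0) S=39.7477 payoff=89.8923 vs cont=87.2626 → 89.8923 [stop]  node(6,1) S=62.3065 payoff=67.3335 vs cont=64.7038 → 67.3335 [stop]  node(6,2) S=97.6684 payoff=31.9716 vs cont=29.3419 → 31.9716 [stop]  node(6,3) S=153.1000 payoff=0.0000 vs cont=3.6782 → 3.6782 [wait]  node(6,4) S=239.9917 payoff=0.0000 vs cont=0.0000 → 0.0000 [wait]  node(6,5) S=376.1985 payoff=0.0000 vs cont=0.0000 → 0.0000 [wait]  node(6,6) S=589.7094 payoff=0.0000 vs cont=0.0000 → 0.0000 [wait]  ⇒ S*(6)=97.6684
t_5: node(5,0) S=49.7649 payoff=79.8751 vs cont=77.2455 → 79.8751 [stop]  node(5,1) S=78.0088 payoff=51.6312 vs cont=49.0015 → 51.6312 [stop]  node(5,2) S=122.2826 payoff=7.3574 vs cont=17.7482 → 17.7482 [wait]  node(5,3) S=191.6839 payoff=0.0000 vs cont=1.8388 → 1.8388 [wait]  node(5,4) S=300.4738 payoff=0.0000 vs cont=0.0000 → 0.0000 [wait]  node(5,5) S=471.0072 payoff=0.0000 vs cont=0.0000 → 0.0000 [wait]  ⇒ S*(5)=78.0088
t_4: node(4,0) S=62.3065 payoff=67.3335 vs cont=64.7038 → 67.3335 [stop]  node(4,1) S=97.6684 payoff=31.9716 vs cont=34.3273 → 34.3273 [wait]  node(4,2) S=153.1000 payoff=0.0000 vs cont=9.7551 → 9.7551 [wait]  node(4,3) S=239.9917 payoff=0.0000 vs cont=0.9193 → 0.9193 [wait]  node(4,4) S=376.1985 payoff=0.0000 vs cont=0.0000 → 0.0000 [wait]  ⇒ S*(4)=62.3065
t_3: node(3,0) S=78.0088 payoff=51.6312 vs cont=50.1317 → 51.6312 [stop]  node(3,1) S=122.2826 payoff=7.3574 vs cont=21.8416 → 21.8416 [wait]  node(3,2) S=191.6839 payoff=0.0000 vs cont=5.3179 → 5.3179 [wait]  node(3,3) S=300.4738 payoff=0.0000 vs cont=0.4596 → 0.4596 [wait]  ⇒ S*(3)=78.0088
t_2: node(2,0) S=97.6684 payoff=31.9716 vs cont=36.2912 → 36.2912 [wait]  node(2,1) S=153.1000 payoff=0.0000 vs cont=13.4707 → 13.4707 [wait]  node(2,2) S=239.9917 payoff=0.0000 vs cont=2.8791 → 2.8791 [wait]  ⇒ S*(2)=-
t_1: node(1,0) S=122.2826 payoff=7.3574 vs cont=24.6061 → 24.6061 [wait]  node(1,1) S=191.6839 payoff=0.0000 vs cont=8.1157 → 8.1157 [wait]  ⇒ S*(1)=-
t_0: node(0,0) S=153.1000 payoff=0.0000 vs cont=16.1951 → 16.1951 [wait]  ⇒ S*(0)=-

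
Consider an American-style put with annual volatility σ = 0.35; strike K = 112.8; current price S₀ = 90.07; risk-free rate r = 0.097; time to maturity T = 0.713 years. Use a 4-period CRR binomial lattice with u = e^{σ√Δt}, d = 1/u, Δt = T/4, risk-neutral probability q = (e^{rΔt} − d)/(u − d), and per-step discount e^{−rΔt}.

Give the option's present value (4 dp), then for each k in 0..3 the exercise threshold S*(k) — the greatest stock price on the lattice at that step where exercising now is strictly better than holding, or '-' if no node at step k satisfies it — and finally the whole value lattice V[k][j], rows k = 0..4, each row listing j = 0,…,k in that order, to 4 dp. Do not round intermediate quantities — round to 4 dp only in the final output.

params: Δt=0.17825 u=1.15924 d=0.86263 q=0.52192 e^(-rΔt)=0.98286
t_4 payoffs: 62.9254 45.7761 22.7300 0.0000 0.0000
t_3: node(3,0) S=57.8169 payoff=54.9831 vs cont=53.0495 → 54.9831 [stop]  node(3,1) S=77.6971 payoff=35.1029 vs cont=33.1693 → 35.1029 [stop]  node(3,2) S=104.4132 payoff=8.3868 vs cont=10.6804 → 10.6804 [wait]  node(3,3) S=140.3155 payoff=0.0000 vs cont=0.0000 → 0.0000 [wait]  ⇒ S*(3)=77.6971
t_2: node(2,0) S=67.0239 payoff=45.7761 vs cont=43.8425 → 45.7761 [stop]  node(2,1) S=90.0700 payoff=22.7300 vs cont=21.9730 → 22.7300 [stop]  node(2,2) S=121.0405 payoff=0.0000 vs cont=5.0185 → 5.0185 [wait]  ⇒ S*(2)=90.0700
t_1: node(1,0) S=77.6971 payoff=35.1029 vs cont=33.1693 → 35.1029 [stop]  node(1,1) S=104.4132 payoff=8.3868 vs cont=13.2548 → 13.2548 [wait]  ⇒ S*(1)=77.6971
t_0: node(0,0) S=90.0700 payoff=22.7300 vs cont=23.2936 → 23.2936 [wait]  ⇒ S*(0)=-

price = 23.2936
boundary = - 77.6971 90.0700 77.6971
tree:
23.2936
35.1029 13.2548
45.7761 22.7300 5.0185
54.9831 35.1029 10.6804 0.0000
62.9254 45.7761 22.7300 0.0000 0.0000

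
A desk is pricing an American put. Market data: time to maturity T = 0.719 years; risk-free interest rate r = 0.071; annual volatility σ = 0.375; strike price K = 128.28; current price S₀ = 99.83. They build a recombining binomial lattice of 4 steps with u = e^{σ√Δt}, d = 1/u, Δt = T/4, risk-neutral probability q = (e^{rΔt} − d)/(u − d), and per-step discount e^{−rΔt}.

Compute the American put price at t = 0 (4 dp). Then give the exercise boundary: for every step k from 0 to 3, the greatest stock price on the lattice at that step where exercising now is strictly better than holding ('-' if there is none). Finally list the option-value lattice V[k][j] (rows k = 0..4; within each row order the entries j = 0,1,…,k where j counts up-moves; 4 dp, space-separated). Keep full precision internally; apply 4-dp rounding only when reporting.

Δt=0.17975, u=1.17232, d=0.85301, q=0.50056, disc=e^(-rΔt)=0.98732
k=4 terminal: V=max(K-S,0) → 75.4270 55.6417 28.4500 0.0000 0.0000
k=3: j=0 S=61.9609 intr=66.3191 cont=64.6924 V=66.3191[EX]; j=1 S=85.1556 intr=43.1244 cont=41.4977 V=43.1244[EX]; j=2 S=117.0332 intr=11.2468 cont=14.0289 V=14.0289[hold]; j=3 S=160.8439 intr=0.0000 cont=0.0000 V=0.0000[hold]  S*(3)=85.1556
k=2: j=0 S=72.6383 intr=55.6417 cont=54.0150 V=55.6417[EX]; j=1 S=99.8300 intr=28.4500 cont=28.1982 V=28.4500[EX]; j=2 S=137.2008 intr=0.0000 cont=6.9177 V=6.9177[hold]  S*(2)=99.8300
k=1: j=0 S=85.1556 intr=43.1244 cont=41.4977 V=43.1244[EX]; j=1 S=117.0332 intr=11.2468 cont=17.4477 V=17.4477[hold]  S*(1)=85.1556
k=0: j=0 S=99.8300 intr=28.4500 cont=29.8878 V=29.8878[hold]  S*(0)=-

price = 29.8878
boundary = - 85.1556 99.8300 85.1556
tree:
29.8878
43.1244 17.4477
55.6417 28.4500 6.9177
66.3191 43.1244 14.0289 0.0000
75.4270 55.6417 28.4500 0.0000 0.0000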